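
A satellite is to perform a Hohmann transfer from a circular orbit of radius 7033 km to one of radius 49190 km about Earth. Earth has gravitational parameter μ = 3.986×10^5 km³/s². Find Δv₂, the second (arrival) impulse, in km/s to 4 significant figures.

The Hohmann ellipse has a_t = (r₁ + r₂)/2 = 28111.5 km.
On the circular orbit at r = 49190 km, v_c = √(μ/r) = 2.847 km/s.
Vis-viva on the transfer ellipse at r = 49190 km gives v_t = √[μ(2/r − 1/a_t)] = 1.424 km/s.
Δv₂ = |v_t − v_c| = |1.424 − 2.847| = 1.423 km/s.

Δv₂ = 1.423 km/s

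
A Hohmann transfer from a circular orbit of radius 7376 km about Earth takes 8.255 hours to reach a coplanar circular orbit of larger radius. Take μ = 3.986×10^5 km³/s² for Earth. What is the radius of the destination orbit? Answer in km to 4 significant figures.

Transfer time t = 8.255 hours = 29718 s, and t = π√(a_t³/μ).
So a_t = (μ t²/π²)^(1/3) = (3.986×10^5 × (29718)² / π²)^(1/3) = 32917 km.
Since a_t = (r₁ + r₂)/2, r₂ = 2a_t − r₁ = 2×32917 − 7376 = 58458 km.

r₂ = 58460 km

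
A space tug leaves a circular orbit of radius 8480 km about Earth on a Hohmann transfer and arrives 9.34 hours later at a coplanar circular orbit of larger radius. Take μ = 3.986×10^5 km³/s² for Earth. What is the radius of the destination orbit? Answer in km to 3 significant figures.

Transfer time t = 9.34 hours = 33624 s, and t = π√(a_t³/μ).
So a_t = (μ t²/π²)^(1/3) = (3.986×10^5 × (33624)² / π²)^(1/3) = 35742 km.
Since a_t = (r₁ + r₂)/2, r₂ = 2a_t − r₁ = 2×35742 − 8480 = 63004 km.

r₂ = 63000 km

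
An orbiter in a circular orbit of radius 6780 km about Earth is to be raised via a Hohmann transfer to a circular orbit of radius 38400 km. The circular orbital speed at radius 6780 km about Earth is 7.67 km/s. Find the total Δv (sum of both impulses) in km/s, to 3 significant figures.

From the circular-orbit relation v² = μ/r at r = 6780 km: μ = v²r = (7.67)² × 6780 = 3.98860×10^5 km³/s².
Transfer-ellipse semi-major axis a_t = (r₁ + r₂)/2 = (6780 + 38400)/2 = 22590 km.
At r₁ the circular-orbit speed is v₁ = √(μ/r₁) = 7.670 km/s.
Transfer-orbit speed at r₁ (vis-viva equation): v_p = √[μ(2/r₁ − 1/a_t)] = 10.00 km/s.
First burn Δv₁ = |v_p − v₁| = 2.330 km/s.
At r₂, v₂ = √(μ/r₂) = 3.223 km/s.
Transfer-orbit speed at r₂: v_a = √[μ(2/r₂ − 1/a_t)] = 1.766 km/s.
Second burn Δv₂ = |v₂ − v_a| = 1.457 km/s.
Total Δv = Δv₁ + Δv₂ = 3.787 km/s.

Δv = 3.79 km/s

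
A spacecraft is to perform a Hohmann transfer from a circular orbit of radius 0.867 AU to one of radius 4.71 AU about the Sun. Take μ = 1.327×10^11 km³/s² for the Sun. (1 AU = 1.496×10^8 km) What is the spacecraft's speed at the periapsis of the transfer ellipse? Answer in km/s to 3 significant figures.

v = 41.6 km/s

In km: r₁ = 0.867 × 1.496×10^8 = 1.297032×10^8 km; r₂ = 4.71 × 1.496×10^8 = 7.04616×10^8 km.
The Hohmann ellipse has a_t = (r₁ + r₂)/2 = 4.171596×10^8 km.
At periapsis, r = 1.297032×10^8 km.
Vis-viva: v = √[μ(2/r − 1/a_t)] = √[1.327×10^11 × (2/1.297032×10^8 − 1/4.171596×10^8)] = 41.57 km/s.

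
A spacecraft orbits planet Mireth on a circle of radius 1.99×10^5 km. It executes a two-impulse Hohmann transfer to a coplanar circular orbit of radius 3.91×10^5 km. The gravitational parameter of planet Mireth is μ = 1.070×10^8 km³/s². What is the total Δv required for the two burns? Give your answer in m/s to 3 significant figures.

Δv = 6460 m/s

Transfer-ellipse semi-major axis a_t = (r₁ + r₂)/2 = (1.990×10^5 + 3.910×10^5)/2 = 2.950×10^5 km.
Circular speed at r₁: v₁ = √(μ/r₁) = √(1.070×10^8/1.990×10^5) = 23.1881 km/s.
Transfer-orbit speed at r₁ (vis-viva equation): v_p = √[μ(2/r₁ − 1/a_t)] = 26.6958 km/s.
First burn Δv₁ = |v_p − v₁| = 3.5077 km/s.
At r₂, v₂ = √(μ/r₂) = 16.5426 km/s.
Transfer-orbit speed at r₂: v_a = √[μ(2/r₂ − 1/a_t)] = 13.5869 km/s.
Second burn Δv₂ = |v₂ − v_a| = 2.9557 km/s.
Total Δv = Δv₁ + Δv₂ = 6.463 km/s.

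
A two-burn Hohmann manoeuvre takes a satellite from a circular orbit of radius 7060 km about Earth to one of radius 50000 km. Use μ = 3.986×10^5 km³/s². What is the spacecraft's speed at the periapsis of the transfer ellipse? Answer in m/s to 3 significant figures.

v = 9950 m/s

Transfer-ellipse semi-major axis a_t = (r₁ + r₂)/2 = (7060 + 50000)/2 = 28530 km.
At periapsis, r = 7060 km.
Vis-viva: v = √[μ(2/r − 1/a_t)] = √[3.986×10^5 × (2/7060 − 1/28530)] = 9.947 km/s.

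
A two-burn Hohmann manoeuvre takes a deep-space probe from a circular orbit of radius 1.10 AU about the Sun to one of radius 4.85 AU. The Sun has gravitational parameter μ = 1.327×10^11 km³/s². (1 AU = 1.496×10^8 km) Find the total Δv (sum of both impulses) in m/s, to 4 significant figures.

Δv = 13160 m/s

In km: r₁ = 1.10 × 1.496×10^8 = 1.6456×10^8 km; r₂ = 4.85 × 1.496×10^8 = 7.2556×10^8 km.
Transfer-ellipse semi-major axis a_t = (r₁ + r₂)/2 = (1.6456×10^8 + 7.2556×10^8)/2 = 4.4506×10^8 km.
At r₁ the circular-orbit speed is v₁ = √(μ/r₁) = 28.397 km/s.
On the transfer ellipse at r₁, v² = μ(2/r − 1/a) gives v_p = √[μ(2/r₁ − 1/a_t)] = 36.258 km/s.
First burn Δv₁ = |v_p − v₁| = 7.861 km/s.
Circular speed at r₂: v₂ = √(μ/r₂) = 13.5238 km/s.
Transfer-orbit speed at r₂: v_a = √[μ(2/r₂ − 1/a_t)] = 8.22340 km/s.
Second burn Δv₂ = |v₂ − v_a| = 5.300 km/s.
Δv = Δv₁ + Δv₂ = 7.861 + 5.300 = 13.16 km/s.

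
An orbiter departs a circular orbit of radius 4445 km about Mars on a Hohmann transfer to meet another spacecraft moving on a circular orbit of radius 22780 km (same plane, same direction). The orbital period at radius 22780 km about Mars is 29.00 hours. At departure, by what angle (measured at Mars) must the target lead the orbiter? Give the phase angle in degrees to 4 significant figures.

From Kepler's third law T² = 4π²r³/μ at r = 22780 km, T = 29.00 hours = 29.00 × 3600 s = 1.044×10^5 s: μ = 4π²r³/T² = 42817.4 km³/s².
Transfer-ellipse semi-major axis a_t = (r₁ + r₂)/2 = (4445 + 22780)/2 = 13612.5 km.
The half-period of the transfer ellipse is t = π√(a_t³/μ) = 24113 s.
The target's mean motion on its circular orbit is ω₂ = √(μ/r₂³) = 6.0184×10^-5 rad/s.
Angle swept by the target during transfer: ω₂·t = 1.4512 rad = 83.15°.
Arrival is 180° from departure on the ellipse, so φ = 180° − 83.15° = 96.85°.

φ = 96.85°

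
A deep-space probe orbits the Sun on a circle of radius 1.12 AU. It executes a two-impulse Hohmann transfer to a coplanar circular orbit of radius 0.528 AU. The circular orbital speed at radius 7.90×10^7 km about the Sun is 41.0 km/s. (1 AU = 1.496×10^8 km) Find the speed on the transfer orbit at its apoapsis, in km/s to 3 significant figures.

v = 22.5 km/s

From the circular-orbit relation v² = μ/r at r = 7.90×10^7 km: μ = v²r = (41.0)² × 7.90×10^7 = 1.32799×10^11 km³/s².
In km: r₁ = 1.12 × 1.496×10^8 = 1.67552×10^8 km; r₂ = 0.528 × 1.496×10^8 = 7.89888×10^7 km.
The Hohmann ellipse has a_t = (r₁ + r₂)/2 = 1.232704×10^8 km.
At apoapsis, r = 1.67552×10^8 km.
Vis-viva: v = √[μ(2/r − 1/a_t)] = √[1.32799×10^11 × (2/1.67552×10^8 − 1/1.232704×10^8)] = 22.54 km/s.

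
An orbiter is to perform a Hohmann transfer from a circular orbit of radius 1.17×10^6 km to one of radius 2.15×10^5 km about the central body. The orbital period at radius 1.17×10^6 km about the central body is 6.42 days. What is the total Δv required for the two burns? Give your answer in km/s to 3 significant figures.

From Kepler's third law T² = 4π²r³/μ at r = 1.17×10^6 km, T = 6.42 days = 6.42 × 86400 s = 5.54688×10^5 s: μ = 4π²r³/T² = 2.05504×10^8 km³/s².
The Hohmann ellipse has a_t = (r₁ + r₂)/2 = 6.925×10^5 km.
At r₁ the circular-orbit speed is v₁ = √(μ/r₁) = 13.253 km/s.
Transfer-orbit speed at r₁ (vis-viva equation): v_a = √[μ(2/r₁ − 1/a_t)] = 7.3846 km/s.
First burn Δv₁ = |v_a − v₁| = 5.868 km/s.
At r₂, v₂ = √(μ/r₂) = 30.917 km/s.
Transfer-orbit speed at r₂: v_p = √[μ(2/r₂ − 1/a_t)] = 40.186 km/s.
Second burn Δv₂ = |v₂ − v_p| = 9.269 km/s.
Δv = Δv₁ + Δv₂ = 5.868 + 9.269 = 15.14 km/s.

Δv = 15.1 km/s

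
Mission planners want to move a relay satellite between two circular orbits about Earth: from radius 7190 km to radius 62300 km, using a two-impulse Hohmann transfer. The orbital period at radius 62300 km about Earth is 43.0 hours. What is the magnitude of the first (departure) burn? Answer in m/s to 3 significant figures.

Δv₁ = 2520 m/s

From Kepler's third law T² = 4π²r³/μ at r = 62300 km, T = 43.0 hours = 43.0 × 3600 s = 1.548×10^5 s: μ = 4π²r³/T² = 3.98366×10^5 km³/s².
Semi-major axis of the transfer orbit: a_t = (7190 + 62300)/2 = 34745 km.
On the circular orbit at r = 7190 km, v_c = √(μ/r) = 7.443 km/s.
Vis-viva on the transfer ellipse at r = 7190 km gives v_t = √[μ(2/r − 1/a_t)] = 9.967 km/s.
Δv₁ = |v_t − v_c| = |9.967 − 7.443| = 2.524 km/s.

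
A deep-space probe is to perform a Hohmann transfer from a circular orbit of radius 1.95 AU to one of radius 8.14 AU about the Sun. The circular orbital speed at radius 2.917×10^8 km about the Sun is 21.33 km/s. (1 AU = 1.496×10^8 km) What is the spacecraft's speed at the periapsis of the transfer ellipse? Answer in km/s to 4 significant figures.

From the circular-orbit relation v² = μ/r at r = 2.917×10^8 km: μ = v²r = (21.33)² × 2.917×10^8 = 1.32714×10^11 km³/s².
In km: r₁ = 1.95 × 1.496×10^8 = 2.9172×10^8 km; r₂ = 8.14 × 1.496×10^8 = 1.217744×10^9 km.
Semi-major axis of the transfer orbit: a_t = (2.9172×10^8 + 1.217744×10^9)/2 = 7.54732×10^8 km.
At periapsis, r = 2.9172×10^8 km.
Applying v² = μ(2/r − 1/a_t): v = 27.09 km/s.

v = 27.09 km/s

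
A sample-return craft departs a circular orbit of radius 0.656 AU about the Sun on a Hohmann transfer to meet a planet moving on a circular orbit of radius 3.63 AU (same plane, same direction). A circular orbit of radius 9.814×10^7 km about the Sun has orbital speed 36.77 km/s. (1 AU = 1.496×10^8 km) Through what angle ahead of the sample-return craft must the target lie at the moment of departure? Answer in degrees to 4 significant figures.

φ = 98.35°

From the circular-orbit relation v² = μ/r at r = 9.814×10^7 km: μ = v²r = (36.77)² × 9.814×10^7 = 1.32689×10^11 km³/s².
In km: r₁ = 0.656 × 1.496×10^8 = 9.81376×10^7 km; r₂ = 3.63 × 1.496×10^8 = 5.43048×10^8 km.
Semi-major axis of the transfer orbit: a_t = (9.81376×10^7 + 5.43048×10^8)/2 = 3.205928×10^8 km.
Transfer time t = π√(a_t³/μ) = 4.951×10^7 s.
Target angular speed ω₂ = √(μ/r₂³) = 2.878×10^-8 rad/s.
Angle swept by the target during transfer: ω₂·t = 1.425 rad = 81.65°.
The sample-return craft traverses 180° on the transfer ellipse, so the target must lead by 180° − 81.65° = 98.35°.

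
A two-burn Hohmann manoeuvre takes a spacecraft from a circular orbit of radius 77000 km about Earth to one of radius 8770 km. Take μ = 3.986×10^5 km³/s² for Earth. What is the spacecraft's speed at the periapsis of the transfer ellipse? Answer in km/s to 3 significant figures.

Transfer-ellipse semi-major axis a_t = (r₁ + r₂)/2 = (77000 + 8770)/2 = 42885 km.
At periapsis, r = 8770 km.
Applying v² = μ(2/r − 1/a_t): v = 9.034 km/s.

v = 9.03 km/s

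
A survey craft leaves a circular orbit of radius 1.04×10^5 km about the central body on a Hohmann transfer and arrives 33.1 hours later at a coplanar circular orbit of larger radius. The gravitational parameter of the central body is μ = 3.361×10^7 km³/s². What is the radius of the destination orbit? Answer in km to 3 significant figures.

r₂ = 6.25×10^5 km

Transfer time t = 33.1 hours = 1.1916×10^5 s, and t = π√(a_t³/μ).
So a_t = (μ t²/π²)^(1/3) = (3.361×10^7 × (1.1916×10^5)² / π²)^(1/3) = 3.6431×10^5 km.
Since a_t = (r₁ + r₂)/2, r₂ = 2a_t − r₁ = 2×3.6431×10^5 − 1.040×10^5 = 6.2462×10^5 km.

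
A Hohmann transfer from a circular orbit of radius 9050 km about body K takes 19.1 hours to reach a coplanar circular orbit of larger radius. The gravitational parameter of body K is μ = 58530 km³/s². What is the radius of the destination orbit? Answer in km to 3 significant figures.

Transfer time t = 19.1 hours = 68760 s, and t = π√(a_t³/μ).
So a_t = (μ t²/π²)^(1/3) = (58530 × (68760)² / π²)^(1/3) = 30380 km.
Since a_t = (r₁ + r₂)/2, r₂ = 2a_t − r₁ = 2×30380 − 9050 = 51710 km.

r₂ = 51700 km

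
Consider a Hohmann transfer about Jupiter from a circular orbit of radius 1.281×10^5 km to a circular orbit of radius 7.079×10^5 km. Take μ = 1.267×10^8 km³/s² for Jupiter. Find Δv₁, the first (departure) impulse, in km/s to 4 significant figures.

The Hohmann ellipse has a_t = (r₁ + r₂)/2 = 4.180×10^5 km.
Circular speed at r = 1.281×10^5 km: v_c = √(μ/r) = 31.449 km/s.
Transfer-orbit speed at the same r (vis-viva, a = a_t): v_t = √[μ(2/r − 1/a_t)] = 40.927 km/s.
Δv₁ = |v_t − v_c| = |40.927 − 31.449| = 9.478 km/s.

Δv₁ = 9.478 km/s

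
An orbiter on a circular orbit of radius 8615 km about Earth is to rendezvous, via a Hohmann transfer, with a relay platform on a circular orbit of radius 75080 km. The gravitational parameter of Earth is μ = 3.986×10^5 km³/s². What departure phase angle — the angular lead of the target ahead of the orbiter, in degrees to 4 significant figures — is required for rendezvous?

φ = 105.1°

Transfer-ellipse semi-major axis a_t = (r₁ + r₂)/2 = (8615 + 75080)/2 = 41847.5 km.
The half-period of the transfer ellipse is t = π√(a_t³/μ) = 42598 s.
Target angular speed ω₂ = √(μ/r₂³) = 3.0689×10^-5 rad/s.
Angle swept by the target during transfer: ω₂·t = 1.3073 rad = 74.90°.
Arrival is 180° from departure on the ellipse, so φ = 180° − 74.90° = 105.1°.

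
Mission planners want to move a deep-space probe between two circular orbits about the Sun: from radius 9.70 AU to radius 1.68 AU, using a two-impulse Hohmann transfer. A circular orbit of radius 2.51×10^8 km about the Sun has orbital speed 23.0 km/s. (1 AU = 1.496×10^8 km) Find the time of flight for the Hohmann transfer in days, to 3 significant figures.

t = 2480 days

From the circular-orbit relation v² = μ/r at r = 2.51×10^8 km: μ = v²r = (23.0)² × 2.51×10^8 = 1.32779×10^11 km³/s².
In km: r₁ = 9.70 × 1.496×10^8 = 1.45112×10^9 km; r₂ = 1.68 × 1.496×10^8 = 2.51328×10^8 km.
Transfer-ellipse semi-major axis a_t = (r₁ + r₂)/2 = (1.45112×10^9 + 2.51328×10^8)/2 = 8.51224×10^8 km.
Half the transfer-orbit period gives t = π√(a_t³/μ) = 2.141×10^8 s.
Converting: 2.141×10^8 s ÷ 86400 s/day = 2480 days.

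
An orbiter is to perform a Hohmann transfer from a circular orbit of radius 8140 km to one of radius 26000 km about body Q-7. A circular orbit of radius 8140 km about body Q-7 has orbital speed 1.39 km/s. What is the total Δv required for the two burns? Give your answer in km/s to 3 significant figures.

From the circular-orbit relation v² = μ/r at r = 8140 km: μ = v²r = (1.39)² × 8140 = 15727.3 km³/s².
The Hohmann ellipse has a_t = (r₁ + r₂)/2 = 17070 km.
At r₁ the circular-orbit speed is v₁ = √(μ/r₁) = 1.3900 km/s.
Transfer-orbit speed at r₁ (v² = μ(2/r − 1/a)): v_p = √[μ(2/r₁ − 1/a_t)] = 1.7155 km/s.
First burn Δv₁ = |v_p − v₁| = 0.3255 km/s.
At r₂, v₂ = √(μ/r₂) = 0.7778 km/s.
Transfer-orbit speed at r₂: v_a = √[μ(2/r₂ − 1/a_t)] = 0.5371 km/s.
Second burn Δv₂ = |v₂ − v_a| = 0.2407 km/s.
Total Δv = Δv₁ + Δv₂ = 0.5662 km/s.

Δv = 0.566 km/s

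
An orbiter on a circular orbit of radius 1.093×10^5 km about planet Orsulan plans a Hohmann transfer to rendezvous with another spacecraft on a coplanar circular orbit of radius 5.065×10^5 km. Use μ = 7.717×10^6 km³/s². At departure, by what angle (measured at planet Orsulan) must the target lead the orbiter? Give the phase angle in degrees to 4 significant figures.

The Hohmann ellipse has a_t = (r₁ + r₂)/2 = 3.079×10^5 km.
Transfer time t = π√(a_t³/μ) = 1.932×10^5 s.
The target's mean motion on its circular orbit is ω₂ = √(μ/r₂³) = 7.706×10^-6 rad/s.
Angle swept by the target during transfer: ω₂·t = 1.489 rad = 85.31°.
Arrival is 180° from departure on the ellipse, so φ = 180° − 85.31° = 94.69°.

φ = 94.69°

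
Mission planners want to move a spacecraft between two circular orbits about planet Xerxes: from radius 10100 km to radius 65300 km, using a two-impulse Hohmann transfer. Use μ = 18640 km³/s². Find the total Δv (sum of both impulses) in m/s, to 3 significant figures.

Δv = 687 m/s

Transfer-ellipse semi-major axis a_t = (r₁ + r₂)/2 = (10100 + 65300)/2 = 37700 km.
At r₁ the circular-orbit speed is v₁ = √(μ/r₁) = 1.3585082 km/s.
On the transfer ellipse at r₁, v² = μ(2/r − 1/a) gives v_p = √[μ(2/r₁ − 1/a_t)] = 1.7879204 km/s.
First burn Δv₁ = |v_p − v₁| = 0.4294122 km/s.
Circular speed at r₂: v₂ = √(μ/r₂) = 0.5342769 km/s.
Transfer-orbit speed at r₂: v_a = √[μ(2/r₂ − 1/a_t)] = 0.2765390 km/s.
Second burn Δv₂ = |v₂ − v_a| = 0.2577379 km/s.
Δv = Δv₁ + Δv₂ = 0.4294122 + 0.2577379 = 0.6872 km/s.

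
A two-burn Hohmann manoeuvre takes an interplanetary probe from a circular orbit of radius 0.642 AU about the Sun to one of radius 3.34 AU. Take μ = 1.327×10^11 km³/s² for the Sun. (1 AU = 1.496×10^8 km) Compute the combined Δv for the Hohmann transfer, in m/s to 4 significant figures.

In km: r₁ = 0.642 × 1.496×10^8 = 9.60432×10^7 km; r₂ = 3.34 × 1.496×10^8 = 4.99664×10^8 km.
The Hohmann ellipse has a_t = (r₁ + r₂)/2 = 2.978536×10^8 km.
At r₁ the circular-orbit speed is v₁ = √(μ/r₁) = 37.171 km/s.
Transfer-orbit speed at r₁ (v² = μ(2/r − 1/a)): v_p = √[μ(2/r₁ − 1/a_t)] = 48.144 km/s.
First burn Δv₁ = |v_p − v₁| = 10.973 km/s.
Circular speed at r₂: v₂ = √(μ/r₂) = 16.2966 km/s.
Transfer-orbit speed at r₂: v_a = √[μ(2/r₂ − 1/a_t)] = 9.25397 km/s.
Second burn Δv₂ = |v₂ − v_a| = 7.0426 km/s.
Total Δv = Δv₁ + Δv₂ = 18.02 km/s.

Δv = 18020 m/s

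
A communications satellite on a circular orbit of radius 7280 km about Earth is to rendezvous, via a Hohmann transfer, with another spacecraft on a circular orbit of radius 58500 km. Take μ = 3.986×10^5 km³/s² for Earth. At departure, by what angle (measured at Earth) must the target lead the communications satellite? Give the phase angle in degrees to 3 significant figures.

φ = 104°

The Hohmann ellipse has a_t = (r₁ + r₂)/2 = 32890 km.
The half-period of the transfer ellipse is t = π√(a_t³/μ) = 29681 s.
Target angular speed ω₂ = √(μ/r₂³) = 4.4621×10^-5 rad/s.
Angle swept by the target during transfer: ω₂·t = 1.3244 rad = 75.88°.
Arrival is 180° from departure on the ellipse, so φ = 180° − 75.88° = 104°.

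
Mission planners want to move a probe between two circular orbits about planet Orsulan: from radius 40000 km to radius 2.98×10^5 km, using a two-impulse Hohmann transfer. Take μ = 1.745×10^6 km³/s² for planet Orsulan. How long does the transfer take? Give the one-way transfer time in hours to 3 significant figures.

Semi-major axis of the transfer orbit: a_t = (40000 + 2.980×10^5)/2 = 1.690×10^5 km.
By Kepler's third law the transfer-orbit period is T = 2π√(a_t³/μ), so t = T/2 = 1.652×10^5 s.
Converting: 1.652×10^5 s ÷ 3600 s/hour = 45.9 hours.

t = 45.9 hours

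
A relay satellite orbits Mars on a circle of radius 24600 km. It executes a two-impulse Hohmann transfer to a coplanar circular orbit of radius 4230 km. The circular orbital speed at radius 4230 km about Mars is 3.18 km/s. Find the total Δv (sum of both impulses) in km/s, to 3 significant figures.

From the circular-orbit relation v² = μ/r at r = 4230 km: μ = v²r = (3.18)² × 4230 = 42775.5 km³/s².
Transfer-ellipse semi-major axis a_t = (r₁ + r₂)/2 = (24600 + 4230)/2 = 14415 km.
Circular speed at r₁: v₁ = √(μ/r₁) = √(42775.5/24600) = 1.31865 km/s.
On the transfer ellipse at r₁, vis-viva equation gives v_a = √[μ(2/r₁ − 1/a_t)] = 0.714320 km/s.
First burn Δv₁ = |v_a − v₁| = 0.60433 km/s.
Circular speed at r₂: v₂ = √(μ/r₂) = 3.1800 km/s.
Transfer-orbit speed at r₂: v_p = √[μ(2/r₂ − 1/a_t)] = 4.1542 km/s.
Second burn Δv₂ = |v₂ − v_p| = 0.97420 km/s.
Total Δv = Δv₁ + Δv₂ = 1.579 km/s.

Δv = 1.58 km/s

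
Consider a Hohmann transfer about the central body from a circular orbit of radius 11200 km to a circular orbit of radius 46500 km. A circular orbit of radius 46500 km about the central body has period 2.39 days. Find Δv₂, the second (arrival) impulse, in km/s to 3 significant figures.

From Kepler's third law T² = 4π²r³/μ at r = 46500 km, T = 2.39 days = 2.39 × 86400 s = 2.06496×10^5 s: μ = 4π²r³/T² = 93088.3 km³/s².
The Hohmann ellipse has a_t = (r₁ + r₂)/2 = 28850 km.
Circular speed at r = 46500 km: v_c = √(μ/r) = 1.4149 km/s.
Vis-viva on the transfer ellipse at r = 46500 km gives v_t = √[μ(2/r − 1/a_t)] = 0.88157 km/s.
Δv₂ = |v_t − v_c| = |0.88157 − 1.4149| = 0.5333 km/s.

Δv₂ = 0.533 km/s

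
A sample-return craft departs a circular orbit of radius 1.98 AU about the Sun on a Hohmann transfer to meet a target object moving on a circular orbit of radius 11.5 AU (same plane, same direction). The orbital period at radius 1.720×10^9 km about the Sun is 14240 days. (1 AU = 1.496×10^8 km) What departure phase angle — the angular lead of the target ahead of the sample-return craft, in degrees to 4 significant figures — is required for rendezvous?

From Kepler's third law T² = 4π²r³/μ at r = 1.720×10^9 km, T = 14240 days = 14240 × 86400 s = 1.230336×10^9 s: μ = 4π²r³/T² = 1.32708×10^11 km³/s².
In km: r₁ = 1.98 × 1.496×10^8 = 2.96208×10^8 km; r₂ = 11.5 × 1.496×10^8 = 1.7204×10^9 km.
Transfer-ellipse semi-major axis a_t = (r₁ + r₂)/2 = (2.96208×10^8 + 1.7204×10^9)/2 = 1.008304×10^9 km.
The half-period of the transfer ellipse is t = π√(a_t³/μ) = 2.7611×10^8 s.
The target's mean motion on its circular orbit is ω₂ = √(μ/r₂³) = 5.1051×10^-9 rad/s.
Angle swept by the target during transfer: ω₂·t = 1.4096 rad = 80.76°.
Arrival is 180° from departure on the ellipse, so φ = 180° − 80.76° = 99.24°.

φ = 99.24°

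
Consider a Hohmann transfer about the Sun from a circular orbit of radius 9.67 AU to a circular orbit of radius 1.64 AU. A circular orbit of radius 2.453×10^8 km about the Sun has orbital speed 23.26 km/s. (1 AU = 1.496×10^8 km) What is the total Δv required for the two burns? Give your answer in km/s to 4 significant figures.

Δv = 11.58 km/s

From the circular-orbit relation v² = μ/r at r = 2.453×10^8 km: μ = v²r = (23.26)² × 2.453×10^8 = 1.32714×10^11 km³/s².
In km: r₁ = 9.67 × 1.496×10^8 = 1.446632×10^9 km; r₂ = 1.64 × 1.496×10^8 = 2.45344×10^8 km.
The Hohmann ellipse has a_t = (r₁ + r₂)/2 = 8.45988×10^8 km.
At r₁ the circular-orbit speed is v₁ = √(μ/r₁) = 9.578 km/s.
Transfer-orbit speed at r₁ (v² = μ(2/r − 1/a)): v_a = √[μ(2/r₁ − 1/a_t)] = 5.158 km/s.
First burn Δv₁ = |v_a − v₁| = 4.420 km/s.
Circular speed at r₂: v₂ = √(μ/r₂) = 23.258 km/s.
Transfer-orbit speed at r₂: v_p = √[μ(2/r₂ − 1/a_t)] = 30.414 km/s.
Second burn Δv₂ = |v₂ − v_p| = 7.156 km/s.
Δv = Δv₁ + Δv₂ = 4.420 + 7.156 = 11.58 km/s.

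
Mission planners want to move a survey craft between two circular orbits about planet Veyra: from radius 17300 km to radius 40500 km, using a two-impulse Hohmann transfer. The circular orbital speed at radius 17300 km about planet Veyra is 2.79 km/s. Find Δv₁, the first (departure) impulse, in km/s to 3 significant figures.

From the circular-orbit relation v² = μ/r at r = 17300 km: μ = v²r = (2.79)² × 17300 = 1.34665×10^5 km³/s².
Semi-major axis of the transfer orbit: a_t = (17300 + 40500)/2 = 28900 km.
Circular speed at r = 17300 km: v_c = √(μ/r) = 2.7900 km/s.
Transfer-orbit speed at the same r (vis-viva, a = a_t): v_t = √[μ(2/r − 1/a_t)] = 3.3028 km/s.
Δv₁ = |v_t − v_c| = |3.3028 − 2.7900| = 0.5128 km/s.

Δv₁ = 0.513 km/s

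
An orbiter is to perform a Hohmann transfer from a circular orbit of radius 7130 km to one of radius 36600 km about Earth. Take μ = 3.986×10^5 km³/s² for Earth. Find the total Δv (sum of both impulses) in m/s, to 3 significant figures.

Δv = 3610 m/s

Semi-major axis of the transfer orbit: a_t = (7130 + 36600)/2 = 21865 km.
Circular speed at r₁: v₁ = √(μ/r₁) = √(3.986×10^5/7130) = 7.4769 km/s.
On the transfer ellipse at r₁, vis-viva gives v_p = √[μ(2/r₁ − 1/a_t)] = 9.6736 km/s.
First burn Δv₁ = |v_p − v₁| = 2.1967 km/s.
At r₂, v₂ = √(μ/r₂) = 3.3001 km/s.
Transfer-orbit speed at r₂: v_a = √[μ(2/r₂ − 1/a_t)] = 1.8845 km/s.
Second burn Δv₂ = |v₂ − v_a| = 1.4156 km/s.
Total Δv = Δv₁ + Δv₂ = 3.612 km/s.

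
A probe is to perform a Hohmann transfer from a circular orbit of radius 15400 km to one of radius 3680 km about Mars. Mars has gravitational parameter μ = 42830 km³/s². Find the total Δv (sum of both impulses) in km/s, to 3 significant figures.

Δv = 1.55 km/s

The Hohmann ellipse has a_t = (r₁ + r₂)/2 = 9540 km.
At r₁ the circular-orbit speed is v₁ = √(μ/r₁) = 1.6677 km/s.
Transfer-orbit speed at r₁ (v² = μ(2/r − 1/a)): v_a = √[μ(2/r₁ − 1/a_t)] = 1.0358 km/s.
First burn Δv₁ = |v_a − v₁| = 0.6319 km/s.
At r₂, v₂ = √(μ/r₂) = 3.41154 km/s.
Transfer-orbit speed at r₂: v_p = √[μ(2/r₂ − 1/a_t)] = 4.33447 km/s.
Second burn Δv₂ = |v₂ − v_p| = 0.9229 km/s.
Δv = Δv₁ + Δv₂ = 0.6319 + 0.9229 = 1.555 km/s.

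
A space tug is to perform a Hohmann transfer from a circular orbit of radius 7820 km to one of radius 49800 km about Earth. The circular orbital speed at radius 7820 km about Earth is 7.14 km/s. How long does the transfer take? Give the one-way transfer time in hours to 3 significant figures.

From the circular-orbit relation v² = μ/r at r = 7820 km: μ = v²r = (7.14)² × 7820 = 3.98660×10^5 km³/s².
The Hohmann ellipse has a_t = (r₁ + r₂)/2 = 28810 km.
By Kepler's third law the transfer-orbit period is T = 2π√(a_t³/μ), so t = T/2 = 24330 s.
Converting: 24330 s ÷ 3600 s/hour = 6.76 hours.

t = 6.76 hours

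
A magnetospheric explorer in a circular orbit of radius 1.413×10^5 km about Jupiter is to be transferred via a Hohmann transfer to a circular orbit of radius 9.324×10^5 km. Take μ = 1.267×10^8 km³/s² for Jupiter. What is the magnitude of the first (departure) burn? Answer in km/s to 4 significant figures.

Transfer-ellipse semi-major axis a_t = (r₁ + r₂)/2 = (1.413×10^5 + 9.324×10^5)/2 = 5.3685×10^5 km.
Circular speed at r = 1.413×10^5 km: v_c = √(μ/r) = 29.9445 km/s.
Vis-viva on the transfer ellipse at r = 1.413×10^5 km gives v_t = √[μ(2/r − 1/a_t)] = 39.4632 km/s.
Δv₁ = |v_t − v_c| = |39.4632 − 29.9445| = 9.519 km/s.

Δv₁ = 9.519 km/s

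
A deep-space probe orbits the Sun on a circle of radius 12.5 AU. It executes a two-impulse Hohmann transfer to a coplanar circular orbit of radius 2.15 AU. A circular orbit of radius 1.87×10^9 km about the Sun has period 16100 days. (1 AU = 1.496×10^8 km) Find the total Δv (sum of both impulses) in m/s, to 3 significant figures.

From Kepler's third law T² = 4π²r³/μ at r = 1.87×10^9 km, T = 16100 days = 16100 × 86400 s = 1.39104×10^9 s: μ = 4π²r³/T² = 1.33415×10^11 km³/s².
In km: r₁ = 12.5 × 1.496×10^8 = 1.870×10^9 km; r₂ = 2.15 × 1.496×10^8 = 3.2164×10^8 km.
The Hohmann ellipse has a_t = (r₁ + r₂)/2 = 1.09582×10^9 km.
At r₁ the circular-orbit speed is v₁ = √(μ/r₁) = 8.44660 km/s.
Transfer-orbit speed at r₁ (vis-viva): v_a = √[μ(2/r₁ − 1/a_t)] = 4.57612 km/s.
First burn Δv₁ = |v_a − v₁| = 3.870 km/s.
At r₂, v₂ = √(μ/r₂) = 20.3666 km/s.
Transfer-orbit speed at r₂: v_p = √[μ(2/r₂ − 1/a_t)] = 26.6053 km/s.
Second burn Δv₂ = |v₂ − v_p| = 6.239 km/s.
Total Δv = Δv₁ + Δv₂ = 10.11 km/s.

Δv = 10100 m/s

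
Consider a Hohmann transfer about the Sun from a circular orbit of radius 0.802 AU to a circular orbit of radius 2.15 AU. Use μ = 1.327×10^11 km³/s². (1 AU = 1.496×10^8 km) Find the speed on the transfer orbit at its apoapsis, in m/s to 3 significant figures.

v = 15000 m/s

In km: r₁ = 0.802 × 1.496×10^8 = 1.199792×10^8 km; r₂ = 2.15 × 1.496×10^8 = 3.2164×10^8 km.
Semi-major axis of the transfer orbit: a_t = (1.199792×10^8 + 3.2164×10^8)/2 = 2.208096×10^8 km.
At apoapsis, r = 3.2164×10^8 km.
Vis-viva: v = √[μ(2/r − 1/a_t)] = √[1.327×10^11 × (2/3.2164×10^8 − 1/2.208096×10^8)] = 14.97 km/s.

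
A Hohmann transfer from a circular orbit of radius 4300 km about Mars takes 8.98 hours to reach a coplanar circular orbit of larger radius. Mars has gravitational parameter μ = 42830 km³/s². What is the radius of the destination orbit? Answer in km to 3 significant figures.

Transfer time t = 8.98 hours = 32328 s, and t = π√(a_t³/μ).
So a_t = (μ t²/π²)^(1/3) = (42830 × (32328)² / π²)^(1/3) = 16553 km.
Since a_t = (r₁ + r₂)/2, r₂ = 2a_t − r₁ = 2×16553 − 4300 = 28806 km.

r₂ = 28800 km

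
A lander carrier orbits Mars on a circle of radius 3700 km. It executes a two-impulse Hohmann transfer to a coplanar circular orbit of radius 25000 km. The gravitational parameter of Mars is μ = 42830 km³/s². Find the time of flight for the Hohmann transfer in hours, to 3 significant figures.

Semi-major axis of the transfer orbit: a_t = (3700 + 25000)/2 = 14350 km.
By Kepler's third law the transfer-orbit period is T = 2π√(a_t³/μ), so t = T/2 = 26090 s.
Converting: 26090 s ÷ 3600 s/hour = 7.25 hours.

t = 7.25 hours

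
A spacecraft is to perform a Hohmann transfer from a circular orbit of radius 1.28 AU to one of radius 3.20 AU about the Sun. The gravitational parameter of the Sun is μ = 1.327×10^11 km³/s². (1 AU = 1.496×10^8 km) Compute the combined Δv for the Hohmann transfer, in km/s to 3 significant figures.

Δv = 9.20 km/s

In km: r₁ = 1.28 × 1.496×10^8 = 1.91488×10^8 km; r₂ = 3.20 × 1.496×10^8 = 4.7872×10^8 km.
The Hohmann ellipse has a_t = (r₁ + r₂)/2 = 3.35104×10^8 km.
Circular speed at r₁: v₁ = √(μ/r₁) = √(1.327×10^11/1.91488×10^8) = 26.325 km/s.
On the transfer ellipse at r₁, vis-viva equation gives v_p = √[μ(2/r₁ − 1/a_t)] = 31.464 km/s.
First burn Δv₁ = |v_p − v₁| = 5.139 km/s.
At r₂, v₂ = √(μ/r₂) = 16.6493 km/s.
Transfer-orbit speed at r₂: v_a = √[μ(2/r₂ − 1/a_t)] = 12.5857 km/s.
Second burn Δv₂ = |v₂ − v_a| = 4.064 km/s.
Δv = Δv₁ + Δv₂ = 5.139 + 4.064 = 9.203 km/s.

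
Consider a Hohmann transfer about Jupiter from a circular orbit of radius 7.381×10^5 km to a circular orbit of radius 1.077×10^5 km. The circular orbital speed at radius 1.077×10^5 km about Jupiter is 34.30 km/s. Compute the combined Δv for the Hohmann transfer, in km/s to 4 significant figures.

Δv = 17.50 km/s

From the circular-orbit relation v² = μ/r at r = 1.077×10^5 km: μ = v²r = (34.30)² × 1.077×10^5 = 1.26708×10^8 km³/s².
Semi-major axis of the transfer orbit: a_t = (7.381×10^5 + 1.077×10^5)/2 = 4.229×10^5 km.
Circular speed at r₁: v₁ = √(μ/r₁) = √(1.26708×10^8/7.381×10^5) = 13.102 km/s.
On the transfer ellipse at r₁, vis-viva equation gives v_a = √[μ(2/r₁ − 1/a_t)] = 6.6120 km/s.
First burn Δv₁ = |v_a − v₁| = 6.490 km/s.
Circular speed at r₂: v₂ = √(μ/r₂) = 34.30 km/s.
Transfer-orbit speed at r₂: v_p = √[μ(2/r₂ − 1/a_t)] = 45.31 km/s.
Second burn Δv₂ = |v₂ − v_p| = 11.01 km/s.
Total Δv = Δv₁ + Δv₂ = 17.50 km/s.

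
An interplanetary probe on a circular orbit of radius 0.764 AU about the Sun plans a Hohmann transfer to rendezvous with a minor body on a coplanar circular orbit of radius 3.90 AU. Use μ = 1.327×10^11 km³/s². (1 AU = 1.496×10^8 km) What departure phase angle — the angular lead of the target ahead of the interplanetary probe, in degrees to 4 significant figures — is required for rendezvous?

In km: r₁ = 0.764 × 1.496×10^8 = 1.142944×10^8 km; r₂ = 3.90 × 1.496×10^8 = 5.8344×10^8 km.
Semi-major axis of the transfer orbit: a_t = (1.142944×10^8 + 5.8344×10^8)/2 = 3.488672×10^8 km.
Transfer time t = π√(a_t³/μ) = 5.6196×10^7 s.
The target's mean motion on its circular orbit is ω₂ = √(μ/r₂³) = 2.5849×10^-8 rad/s.
Angle swept by the target during transfer: ω₂·t = 1.4526 rad = 83.23°.
The interplanetary probe traverses 180° on the transfer ellipse, so the target must lead by 180° − 83.23° = 96.77°.

φ = 96.77°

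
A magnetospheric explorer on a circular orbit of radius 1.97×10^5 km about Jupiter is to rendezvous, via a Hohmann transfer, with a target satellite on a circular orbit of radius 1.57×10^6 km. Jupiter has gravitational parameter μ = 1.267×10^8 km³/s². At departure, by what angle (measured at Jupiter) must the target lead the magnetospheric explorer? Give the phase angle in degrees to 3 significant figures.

Transfer-ellipse semi-major axis a_t = (r₁ + r₂)/2 = (1.970×10^5 + 1.570×10^6)/2 = 8.835×10^5 km.
Transfer time t = π√(a_t³/μ) = 2.3178×10^5 s.
The target's mean motion on its circular orbit is ω₂ = √(μ/r₂³) = 5.7219×10^-6 rad/s.
Angle swept by the target during transfer: ω₂·t = 1.3262 rad = 75.99°.
The magnetospheric explorer traverses 180° on the transfer ellipse, so the target must lead by 180° − 75.99° = 104°.

φ = 104°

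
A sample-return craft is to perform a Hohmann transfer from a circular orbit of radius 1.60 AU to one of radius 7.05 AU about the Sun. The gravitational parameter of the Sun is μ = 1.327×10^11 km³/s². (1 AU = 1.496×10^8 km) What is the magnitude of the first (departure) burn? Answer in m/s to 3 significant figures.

In km: r₁ = 1.60 × 1.496×10^8 = 2.3936×10^8 km; r₂ = 7.05 × 1.496×10^8 = 1.05468×10^9 km.
The Hohmann ellipse has a_t = (r₁ + r₂)/2 = 6.4702×10^8 km.
On the circular orbit at r = 2.3936×10^8 km, v_c = √(μ/r) = 23.546 km/s.
Vis-viva on the transfer ellipse at r = 2.3936×10^8 km gives v_t = √[μ(2/r − 1/a_t)] = 30.062 km/s.
Δv₁ = |v_t − v_c| = |30.062 − 23.546| = 6.516 km/s.

Δv₁ = 6520 m/s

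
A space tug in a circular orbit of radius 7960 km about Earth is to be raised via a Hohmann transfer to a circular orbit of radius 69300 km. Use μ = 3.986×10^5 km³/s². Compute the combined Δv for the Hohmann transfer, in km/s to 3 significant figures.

Semi-major axis of the transfer orbit: a_t = (7960 + 69300)/2 = 38630 km.
Circular speed at r₁: v₁ = √(μ/r₁) = √(3.986×10^5/7960) = 7.0764 km/s.
On the transfer ellipse at r₁, v² = μ(2/r − 1/a) gives v_p = √[μ(2/r₁ − 1/a_t)] = 9.4780 km/s.
First burn Δv₁ = |v_p − v₁| = 2.4016 km/s.
At r₂, v₂ = √(μ/r₂) = 2.3983 km/s.
Transfer-orbit speed at r₂: v_a = √[μ(2/r₂ − 1/a_t)] = 1.0887 km/s.
Second burn Δv₂ = |v₂ − v_a| = 1.3096 km/s.
Total Δv = Δv₁ + Δv₂ = 3.711 km/s.

Δv = 3.71 km/s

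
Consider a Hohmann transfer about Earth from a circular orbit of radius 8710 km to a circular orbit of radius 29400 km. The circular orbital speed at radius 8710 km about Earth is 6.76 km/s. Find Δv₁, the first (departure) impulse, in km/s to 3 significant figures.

From the circular-orbit relation v² = μ/r at r = 8710 km: μ = v²r = (6.76)² × 8710 = 3.98026×10^5 km³/s².
The Hohmann ellipse has a_t = (r₁ + r₂)/2 = 19055 km.
Circular speed at r = 8710 km: v_c = √(μ/r) = 6.760 km/s.
Vis-viva on the transfer ellipse at r = 8710 km gives v_t = √[μ(2/r − 1/a_t)] = 8.397 km/s.
Δv₁ = |v_t − v_c| = |8.397 − 6.760| = 1.637 km/s.

Δv₁ = 1.64 km/s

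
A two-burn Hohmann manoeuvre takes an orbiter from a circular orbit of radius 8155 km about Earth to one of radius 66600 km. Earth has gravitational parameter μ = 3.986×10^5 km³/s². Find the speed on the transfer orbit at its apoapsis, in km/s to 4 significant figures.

The Hohmann ellipse has a_t = (r₁ + r₂)/2 = 37377.5 km.
The apoapsis of the transfer ellipse is at r = 66600 km.
Applying v² = μ(2/r − 1/a_t): v = 1.143 km/s.

v = 1.143 km/s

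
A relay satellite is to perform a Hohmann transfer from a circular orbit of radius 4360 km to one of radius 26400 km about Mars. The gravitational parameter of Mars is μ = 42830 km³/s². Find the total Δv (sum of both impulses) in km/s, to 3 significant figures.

Transfer-ellipse semi-major axis a_t = (r₁ + r₂)/2 = (4360 + 26400)/2 = 15380 km.
Circular speed at r₁: v₁ = √(μ/r₁) = √(42830/4360) = 3.1342 km/s.
On the transfer ellipse at r₁, v² = μ(2/r − 1/a) gives v_p = √[μ(2/r₁ − 1/a_t)] = 4.1063 km/s.
First burn Δv₁ = |v_p − v₁| = 0.9721 km/s.
Circular speed at r₂: v₂ = √(μ/r₂) = 1.2737 km/s.
Transfer-orbit speed at r₂: v_a = √[μ(2/r₂ − 1/a_t)] = 0.67817 km/s.
Second burn Δv₂ = |v₂ − v_a| = 0.5955 km/s.
Δv = Δv₁ + Δv₂ = 0.9721 + 0.5955 = 1.568 km/s.

Δv = 1.57 km/s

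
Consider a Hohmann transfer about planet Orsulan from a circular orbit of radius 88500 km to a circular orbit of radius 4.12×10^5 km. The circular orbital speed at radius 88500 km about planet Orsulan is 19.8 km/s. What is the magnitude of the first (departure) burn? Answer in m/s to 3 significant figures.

From the circular-orbit relation v² = μ/r at r = 88500 km: μ = v²r = (19.8)² × 88500 = 3.46955×10^7 km³/s².
Transfer-ellipse semi-major axis a_t = (r₁ + r₂)/2 = (88500 + 4.120×10^5)/2 = 2.5025×10^5 km.
On the circular orbit at r = 88500 km, v_c = √(μ/r) = 19.800 km/s.
Transfer-orbit speed at the same r (vis-viva, a = a_t): v_t = √[μ(2/r − 1/a_t)] = 25.405 km/s.
Δv₁ = |v_t − v_c| = |25.405 − 19.800| = 5.605 km/s.

Δv₁ = 5610 m/s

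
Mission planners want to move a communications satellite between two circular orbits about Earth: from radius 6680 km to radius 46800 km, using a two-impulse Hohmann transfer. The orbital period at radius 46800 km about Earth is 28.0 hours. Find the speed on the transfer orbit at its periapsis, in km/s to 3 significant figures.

From Kepler's third law T² = 4π²r³/μ at r = 46800 km, T = 28.0 hours = 28.0 × 3600 s = 1.008×10^5 s: μ = 4π²r³/T² = 3.98269×10^5 km³/s².
Transfer-ellipse semi-major axis a_t = (r₁ + r₂)/2 = (6680 + 46800)/2 = 26740 km.
The periapsis of the transfer ellipse is at r = 6680 km.
Applying v² = μ(2/r − 1/a_t): v = 10.22 km/s.

v = 10.2 km/s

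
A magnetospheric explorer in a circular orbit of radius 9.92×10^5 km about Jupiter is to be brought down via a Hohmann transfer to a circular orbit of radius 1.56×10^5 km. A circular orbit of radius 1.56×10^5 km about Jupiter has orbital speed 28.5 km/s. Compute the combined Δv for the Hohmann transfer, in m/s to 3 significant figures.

From the circular-orbit relation v² = μ/r at r = 1.56×10^5 km: μ = v²r = (28.5)² × 1.56×10^5 = 1.26711×10^8 km³/s².
The Hohmann ellipse has a_t = (r₁ + r₂)/2 = 5.740×10^5 km.
Circular speed at r₁: v₁ = √(μ/r₁) = √(1.26711×10^8/9.920×10^5) = 11.302 km/s.
Transfer-orbit speed at r₁ (vis-viva): v_a = √[μ(2/r₁ − 1/a_t)] = 5.8919 km/s.
First burn Δv₁ = |v_a − v₁| = 5.410 km/s.
Circular speed at r₂: v₂ = √(μ/r₂) = 28.500 km/s.
Transfer-orbit speed at r₂: v_p = √[μ(2/r₂ − 1/a_t)] = 37.467 km/s.
Second burn Δv₂ = |v₂ − v_p| = 8.967 km/s.
Total Δv = Δv₁ + Δv₂ = 14.38 km/s.

Δv = 14400 m/s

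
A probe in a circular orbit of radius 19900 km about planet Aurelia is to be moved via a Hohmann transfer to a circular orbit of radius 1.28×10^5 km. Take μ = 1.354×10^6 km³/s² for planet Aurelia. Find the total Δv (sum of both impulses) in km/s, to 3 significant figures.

The Hohmann ellipse has a_t = (r₁ + r₂)/2 = 73950 km.
Circular speed at r₁: v₁ = √(μ/r₁) = √(1.354×10^6/19900) = 8.24865 km/s.
Transfer-orbit speed at r₁ (v² = μ(2/r − 1/a)): v_p = √[μ(2/r₁ − 1/a_t)] = 10.8522 km/s.
First burn Δv₁ = |v_p − v₁| = 2.604 km/s.
At r₂, v₂ = √(μ/r₂) = 3.252 km/s.
Transfer-orbit speed at r₂: v_a = √[μ(2/r₂ − 1/a_t)] = 1.687 km/s.
Second burn Δv₂ = |v₂ − v_a| = 1.565 km/s.
Δv = Δv₁ + Δv₂ = 2.604 + 1.565 = 4.169 km/s.

Δv = 4.17 km/s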